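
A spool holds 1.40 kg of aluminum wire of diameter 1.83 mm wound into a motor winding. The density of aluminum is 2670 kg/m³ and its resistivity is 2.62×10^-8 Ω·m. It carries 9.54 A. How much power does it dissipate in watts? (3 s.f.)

181 W

A = π(d/2)² = π(9.1500e-04 m)² = 2.6302e-06 m²
L = m/(density·A) = 1.4/(2670×2.6302e-06) = 199.4 m
R = ρL/A = (2.62×10^-8)(199.4)/(2.6302e-06) = 1.986 Ω
P = I²R = (9.54)² × 1.986 = 181 W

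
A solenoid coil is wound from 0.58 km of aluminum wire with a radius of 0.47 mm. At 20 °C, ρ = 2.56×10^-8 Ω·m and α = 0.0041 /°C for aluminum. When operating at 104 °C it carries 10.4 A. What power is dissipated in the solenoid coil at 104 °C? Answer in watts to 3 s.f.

A = πr² = π(4.7000e-04 m)² = 6.940e-07 m²
R₍20₎ = ρL/A = (2.56×10^-8)(580)/(6.940e-07) = 21.4 Ω
R₍104₎ = R₍20₎(1 + αΔT) = 21.4 × (1 + 0.0041×84) = 28.76 Ω
P = I²R = (10.4)² × 28.76 = 3110 W

3110 W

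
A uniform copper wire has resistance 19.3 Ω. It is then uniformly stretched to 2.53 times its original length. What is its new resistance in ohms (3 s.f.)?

124 Ω

Volume constant ⇒ A' = A/k with k = 2.53. R' = ρ(kL)/(A/k) = k²R.
R' = 6.401 × 19.3 = 124 Ω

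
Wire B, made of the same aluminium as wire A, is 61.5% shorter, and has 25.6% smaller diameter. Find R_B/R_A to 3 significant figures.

0.696

R ∝ L/d², so R_B/R_A = (1 − 61.5/100) × (1 − 25.6/100)⁻²
= 0.385 × 1.807 = 0.696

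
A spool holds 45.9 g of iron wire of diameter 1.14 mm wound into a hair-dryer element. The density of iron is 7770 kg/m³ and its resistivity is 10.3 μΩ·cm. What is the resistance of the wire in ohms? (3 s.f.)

0.584 Ω

ρ = 10.3 μΩ·cm = 1.03×10^-7 Ω·m
A = π(d/2)² = π(5.7000e-04 m)² = 1.0207e-06 m²
L = m/(density·A) = 0.0459/(7770×1.0207e-06) = 5.788 m
R = ρL/A = (1.03×10^-7)(5.788)/(1.0207e-06) = 0.584 Ω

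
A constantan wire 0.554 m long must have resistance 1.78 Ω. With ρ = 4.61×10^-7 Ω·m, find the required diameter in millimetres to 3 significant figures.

A = ρL/R = (4.61×10^-7)(0.554)/(1.78) = 1.435e-07 m²
d = 2√(A/π) = 4.274e-04 m = 0.427 mm

0.427 mm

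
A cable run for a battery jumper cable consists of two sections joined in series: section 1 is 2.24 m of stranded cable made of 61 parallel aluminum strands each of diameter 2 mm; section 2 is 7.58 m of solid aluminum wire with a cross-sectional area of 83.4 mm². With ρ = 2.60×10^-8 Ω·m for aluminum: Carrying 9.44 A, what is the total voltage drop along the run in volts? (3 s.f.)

Section 1: A_strand = π(1.0000e-03)² = 3.142e-06 m²; R₁ = ρL/(N·A_s) = (2.60×10^-8)(2.24)/(61×3.142e-06) = 3.039×10^-4 Ω
Section 2: A = 83.4 mm² = 8.340e-05 m²
R₂ = (2.60×10^-8)(7.58)/(8.340e-05) = 0.002363 Ω
R = R₁ + R₂ = 0.002667 Ω
V = IR = 9.44 × 0.002667 = 0.0252 V

0.0252 V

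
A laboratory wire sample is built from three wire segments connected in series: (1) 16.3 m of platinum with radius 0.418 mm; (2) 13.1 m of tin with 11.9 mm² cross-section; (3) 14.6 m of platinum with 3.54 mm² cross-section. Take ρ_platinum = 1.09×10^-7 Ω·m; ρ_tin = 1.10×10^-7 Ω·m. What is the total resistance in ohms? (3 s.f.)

3.81 Ω

Seg 1: A = πr² = π(4.1800e-04 m)² = 5.489e-07 m²
R_1 = (1.09×10^-7)(16.3)/(5.489e-07) = 3.237 Ω
Seg 2: A = 11.9 mm² = 1.190e-05 m²
R_2 = (1.10×10^-7)(13.1)/(1.190e-05) = 0.1211 Ω
Seg 3: A = 3.54 mm² = 3.540e-06 m²
R_3 = (1.09×10^-7)(14.6)/(3.540e-06) = 0.4495 Ω
R_total = R_1 + R_2 + R_3 = 3.81 Ω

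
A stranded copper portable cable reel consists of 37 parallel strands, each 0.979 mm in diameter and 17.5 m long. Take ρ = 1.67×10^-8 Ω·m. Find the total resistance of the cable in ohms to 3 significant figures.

A_strand = π(4.8950e-04 m)² = 7.528e-07 m²
R_strand = ρL/A = (1.67×10^-8)(17.5)/(7.528e-07) = 0.3882 Ω
R_total = R_strand/N = 0.3882/37 = 0.0105 Ω

0.0105 Ω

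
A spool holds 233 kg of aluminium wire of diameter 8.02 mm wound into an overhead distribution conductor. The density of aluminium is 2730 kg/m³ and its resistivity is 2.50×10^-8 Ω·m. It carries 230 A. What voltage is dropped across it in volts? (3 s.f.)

192 V

A = π(d/2)² = π(4.0100e-03 m)² = 5.0517e-05 m²
L = m/(density·A) = 233/(2730×5.0517e-05) = 1689 m
R = ρL/A = (2.50×10^-8)(1689)/(5.0517e-05) = 0.8361 Ω
V = IR = 230 × 0.8361 = 192 V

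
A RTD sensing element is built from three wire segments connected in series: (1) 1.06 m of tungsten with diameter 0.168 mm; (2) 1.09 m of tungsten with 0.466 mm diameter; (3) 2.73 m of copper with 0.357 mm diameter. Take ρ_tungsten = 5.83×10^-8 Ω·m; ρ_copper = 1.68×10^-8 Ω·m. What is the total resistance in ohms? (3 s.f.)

3.62 Ω

Seg 1: A = π(d/2)² = π(8.4000e-05 m)² = 2.217e-08 m²
R_1 = (5.83×10^-8)(1.06)/(2.217e-08) = 2.788 Ω
Seg 2: A = π(d/2)² = π(2.3300e-04 m)² = 1.706e-07 m²
R_2 = (5.83×10^-8)(1.09)/(1.706e-07) = 0.3726 Ω
Seg 3: A = π(d/2)² = π(1.7850e-04 m)² = 1.001e-07 m²
R_3 = (1.68×10^-8)(2.73)/(1.001e-07) = 0.4582 Ω
R_total = R_1 + R_2 + R_3 = 3.62 Ω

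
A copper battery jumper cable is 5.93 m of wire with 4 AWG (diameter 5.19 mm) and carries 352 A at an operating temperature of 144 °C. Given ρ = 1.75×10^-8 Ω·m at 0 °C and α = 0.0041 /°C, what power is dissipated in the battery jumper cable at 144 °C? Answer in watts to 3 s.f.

A = π(5.19/2 mm)² = π(2.5950e-03 m)² = 2.116e-05 m²
R₍0₎ = ρL/A = (1.75×10^-8)(5.93)/(2.116e-05) = 0.004905 Ω
R₍144₎ = R₍0₎(1 + αΔT) = 0.004905 × (1 + 0.0041×144) = 0.007801 Ω
P = I²R = (352)² × 0.007801 = 967 W

967 W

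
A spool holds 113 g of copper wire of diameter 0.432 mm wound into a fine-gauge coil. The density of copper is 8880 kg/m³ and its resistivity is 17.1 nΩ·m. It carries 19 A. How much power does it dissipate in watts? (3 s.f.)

3660 W

ρ = 17.1 nΩ·m = 1.71×10^-8 Ω·m
A = π(d/2)² = π(2.1600e-04 m)² = 1.4657e-07 m²
L = m/(density·A) = 0.113/(8880×1.4657e-07) = 86.82 m
R = ρL/A = (1.71×10^-8)(86.82)/(1.4657e-07) = 10.13 Ω
P = I²R = (19)² × 10.13 = 3660 W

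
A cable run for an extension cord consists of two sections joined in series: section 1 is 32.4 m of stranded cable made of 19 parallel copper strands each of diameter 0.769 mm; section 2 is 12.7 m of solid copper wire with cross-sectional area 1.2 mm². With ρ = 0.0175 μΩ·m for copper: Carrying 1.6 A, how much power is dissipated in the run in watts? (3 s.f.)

ρ = 0.0175 μΩ·m = 1.75×10^-8 Ω·m
Section 1: A_strand = π(3.8450e-04)² = 4.645e-07 m²; R₁ = ρL/(N·A_s) = (1.75×10^-8)(32.4)/(19×4.645e-07) = 0.06425 Ω
Section 2: A = 1.2 mm² = 1.200e-06 m²
R₂ = (1.75×10^-8)(12.7)/(1.200e-06) = 0.1852 Ω
R = R₁ + R₂ = 0.2495 Ω
P = I²R = (1.6)² × 0.2495 = 0.639 W

0.639 W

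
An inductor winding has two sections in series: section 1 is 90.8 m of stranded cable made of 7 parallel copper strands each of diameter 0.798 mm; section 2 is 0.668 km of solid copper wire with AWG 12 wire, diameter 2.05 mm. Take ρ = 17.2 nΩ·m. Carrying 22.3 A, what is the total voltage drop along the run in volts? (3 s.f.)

87.6 V

ρ = 17.2 nΩ·m = 1.72×10^-8 Ω·m
Section 1: A_strand = π(3.9900e-04)² = 5.001e-07 m²; R₁ = ρL/(N·A_s) = (1.72×10^-8)(90.8)/(7×5.001e-07) = 0.4461 Ω
Section 2: A = π(2.05/2 mm)² = π(1.0250e-03 m)² = 3.301e-06 m²
R₂ = (1.72×10^-8)(668)/(3.301e-06) = 3.481 Ω
R = R₁ + R₂ = 3.927 Ω
V = IR = 22.3 × 3.927 = 87.6 V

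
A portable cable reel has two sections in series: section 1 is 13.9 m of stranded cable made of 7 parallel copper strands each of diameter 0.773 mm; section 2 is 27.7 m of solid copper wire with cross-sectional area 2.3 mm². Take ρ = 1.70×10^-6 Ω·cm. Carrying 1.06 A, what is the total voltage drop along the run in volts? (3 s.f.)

0.293 V

ρ = 1.70×10^-6 Ω·cm = 1.70×10^-8 Ω·m
Section 1: A_strand = π(3.8650e-04)² = 4.693e-07 m²; R₁ = ρL/(N·A_s) = (1.70×10^-8)(13.9)/(7×4.693e-07) = 0.07193 Ω
Section 2: A = 2.3 mm² = 2.300e-06 m²
R₂ = (1.70×10^-8)(27.7)/(2.300e-06) = 0.2047 Ω
R = R₁ + R₂ = 0.2767 Ω
V = IR = 1.06 × 0.2767 = 0.293 V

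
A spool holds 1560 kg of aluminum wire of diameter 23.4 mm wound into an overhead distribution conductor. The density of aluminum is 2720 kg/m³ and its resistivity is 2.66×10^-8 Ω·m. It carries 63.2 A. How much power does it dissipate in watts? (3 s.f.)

A = π(d/2)² = π(1.1700e-02 m)² = 4.3005e-04 m²
L = m/(density·A) = 1560/(2720×4.3005e-04) = 1334 m
R = ρL/A = (2.66×10^-8)(1334)/(4.3005e-04) = 0.08249 Ω
P = I²R = (63.2)² × 0.08249 = 329 W

329 W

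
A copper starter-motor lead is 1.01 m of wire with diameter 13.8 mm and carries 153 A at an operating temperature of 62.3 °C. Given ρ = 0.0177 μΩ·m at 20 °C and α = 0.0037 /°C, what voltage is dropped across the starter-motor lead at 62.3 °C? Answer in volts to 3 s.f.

ρ = 0.0177 μΩ·m = 1.77×10^-8 Ω·m
A = π(d/2)² = π(6.9000e-03 m)² = 1.496e-04 m²
R₍20₎ = ρL/A = (1.77×10^-8)(1.01)/(1.496e-04) = 1.195×10^-4 Ω
R₍62.3₎ = R₍20₎(1 + αΔT) = 1.195×10^-4 × (1 + 0.0037×42.3) = 1.382×10^-4 Ω
V = IR = 153 × 1.382×10^-4 = 0.0211 V

0.0211 V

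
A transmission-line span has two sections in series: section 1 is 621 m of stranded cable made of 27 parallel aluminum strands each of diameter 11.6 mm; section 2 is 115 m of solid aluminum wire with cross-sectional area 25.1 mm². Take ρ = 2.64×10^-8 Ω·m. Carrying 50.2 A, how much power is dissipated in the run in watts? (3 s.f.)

Section 1: A_strand = π(5.8000e-03)² = 1.057e-04 m²; R₁ = ρL/(N·A_s) = (2.64×10^-8)(621)/(27×1.057e-04) = 0.005745 Ω
Section 2: A = 25.1 mm² = 2.510e-05 m²
R₂ = (2.64×10^-8)(115)/(2.510e-05) = 0.121 Ω
R = R₁ + R₂ = 0.1267 Ω
P = I²R = (50.2)² × 0.1267 = 319 W

319 W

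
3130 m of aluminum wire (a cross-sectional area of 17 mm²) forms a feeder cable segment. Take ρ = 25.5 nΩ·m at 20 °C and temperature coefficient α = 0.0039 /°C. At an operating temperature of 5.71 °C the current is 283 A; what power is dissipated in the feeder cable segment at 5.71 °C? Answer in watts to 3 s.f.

3.55×10^5 W

ρ = 25.5 nΩ·m = 2.55×10^-8 Ω·m
A = 17 mm² = 1.700e-05 m²
R₍20₎ = ρL/A = (2.55×10^-8)(3130)/(1.700e-05) = 4.695 Ω
R₍5.71₎ = R₍20₎(1 + αΔT) = 4.695 × (1 + 0.0039×-14.3) = 4.433 Ω
P = I²R = (283)² × 4.433 = 3.55×10^5 W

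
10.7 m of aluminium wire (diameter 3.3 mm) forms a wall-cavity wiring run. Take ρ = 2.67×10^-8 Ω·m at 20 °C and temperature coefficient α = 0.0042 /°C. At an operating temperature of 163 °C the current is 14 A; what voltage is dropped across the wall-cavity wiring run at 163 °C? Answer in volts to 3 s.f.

0.748 V

A = π(d/2)² = π(1.6500e-03 m)² = 8.553e-06 m²
R₍20₎ = ρL/A = (2.67×10^-8)(10.7)/(8.553e-06) = 0.0334 Ω
R₍163₎ = R₍20₎(1 + αΔT) = 0.0334 × (1 + 0.0042×143) = 0.05346 Ω
V = IR = 14 × 0.05346 = 0.748 V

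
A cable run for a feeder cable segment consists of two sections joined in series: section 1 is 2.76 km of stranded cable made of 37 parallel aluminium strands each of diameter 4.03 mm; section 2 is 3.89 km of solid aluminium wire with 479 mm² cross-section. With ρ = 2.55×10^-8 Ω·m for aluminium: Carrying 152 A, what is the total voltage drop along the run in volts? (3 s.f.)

Section 1: A_strand = π(2.0150e-03)² = 1.276e-05 m²; R₁ = ρL/(N·A_s) = (2.55×10^-8)(2760)/(37×1.276e-05) = 0.1491 Ω
Section 2: A = 479 mm² = 4.790e-04 m²
R₂ = (2.55×10^-8)(3890)/(4.790e-04) = 0.2071 Ω
R = R₁ + R₂ = 0.3562 Ω
V = IR = 152 × 0.3562 = 54.1 V

54.1 V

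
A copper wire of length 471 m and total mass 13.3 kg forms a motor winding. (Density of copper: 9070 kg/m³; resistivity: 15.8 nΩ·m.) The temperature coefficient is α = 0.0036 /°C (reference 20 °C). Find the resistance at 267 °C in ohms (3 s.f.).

ρ = 15.8 nΩ·m = 1.58×10^-8 Ω·m
A = m/(density·L) = 13.3/(9070×471) = 3.1133e-06 m²
R = ρL/A = (1.58×10^-8)(471)/(3.1133e-06) = 2.39 Ω
R(267 °C) = 2.39 × (1 + 0.0036×247) = 4.52 Ω

4.52 Ω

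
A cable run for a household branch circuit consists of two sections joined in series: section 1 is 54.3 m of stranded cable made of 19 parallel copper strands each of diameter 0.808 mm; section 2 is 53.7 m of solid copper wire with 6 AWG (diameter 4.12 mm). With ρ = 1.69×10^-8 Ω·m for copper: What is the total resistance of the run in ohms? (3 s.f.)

0.162 Ω

Section 1: A_strand = π(4.0400e-04)² = 5.128e-07 m²; R₁ = ρL/(N·A_s) = (1.69×10^-8)(54.3)/(19×5.128e-07) = 0.09419 Ω
Section 2: A = π(4.12/2 mm)² = π(2.0600e-03 m)² = 1.333e-05 m²
R₂ = (1.69×10^-8)(53.7)/(1.333e-05) = 0.06807 Ω
R = R₁ + R₂ = 0.162 Ω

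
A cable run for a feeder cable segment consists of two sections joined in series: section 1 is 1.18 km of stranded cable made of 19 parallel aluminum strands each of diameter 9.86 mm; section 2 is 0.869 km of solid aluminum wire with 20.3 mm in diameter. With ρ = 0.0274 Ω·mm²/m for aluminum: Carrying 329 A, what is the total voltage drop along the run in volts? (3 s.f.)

ρ = 0.0274 Ω·mm²/m = 2.74×10^-8 Ω·m
Section 1: A_strand = π(4.9300e-03)² = 7.636e-05 m²; R₁ = ρL/(N·A_s) = (2.74×10^-8)(1180)/(19×7.636e-05) = 0.02229 Ω
Section 2: A = π(d/2)² = π(1.0150e-02 m)² = 3.237e-04 m²
R₂ = (2.74×10^-8)(869)/(3.237e-04) = 0.07357 Ω
R = R₁ + R₂ = 0.09585 Ω
V = IR = 329 × 0.09585 = 31.5 V

31.5 V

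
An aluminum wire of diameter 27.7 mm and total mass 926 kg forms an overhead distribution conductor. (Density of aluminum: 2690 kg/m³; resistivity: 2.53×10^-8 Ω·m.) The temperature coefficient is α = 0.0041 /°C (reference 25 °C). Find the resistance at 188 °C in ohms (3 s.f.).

A = π(d/2)² = π(1.3850e-02 m)² = 6.0263e-04 m²
L = m/(density·A) = 926/(2690×6.0263e-04) = 571.2 m
R = ρL/A = (2.53×10^-8)(571.2)/(6.0263e-04) = 0.02398 Ω
R(188 °C) = 0.02398 × (1 + 0.0041×163) = 0.0400 Ω

0.0400 Ω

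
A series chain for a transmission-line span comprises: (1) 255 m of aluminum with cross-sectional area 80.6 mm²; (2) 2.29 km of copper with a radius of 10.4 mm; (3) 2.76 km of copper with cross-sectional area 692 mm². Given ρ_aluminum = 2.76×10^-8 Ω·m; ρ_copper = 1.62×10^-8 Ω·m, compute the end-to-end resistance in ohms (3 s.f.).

0.261 Ω

Seg 1: A = 80.6 mm² = 8.060e-05 m²
R_1 = (2.76×10^-8)(255)/(8.060e-05) = 0.08732 Ω
Seg 2: A = πr² = π(1.0400e-02 m)² = 3.398e-04 m²
R_2 = (1.62×10^-8)(2290)/(3.398e-04) = 0.1092 Ω
Seg 3: A = 692 mm² = 6.920e-04 m²
R_3 = (1.62×10^-8)(2760)/(6.920e-04) = 0.06461 Ω
R_total = R_1 + R_2 + R_3 = 0.261 Ω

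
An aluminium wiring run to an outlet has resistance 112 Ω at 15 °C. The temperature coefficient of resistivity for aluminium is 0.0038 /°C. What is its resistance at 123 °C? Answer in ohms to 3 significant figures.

ΔT = 123 − 15 = 108 °C
R = R₀(1 + αΔT) = 112 × (1 + 0.0038×108) = 112 × 1.41 = 158 Ω

158 Ω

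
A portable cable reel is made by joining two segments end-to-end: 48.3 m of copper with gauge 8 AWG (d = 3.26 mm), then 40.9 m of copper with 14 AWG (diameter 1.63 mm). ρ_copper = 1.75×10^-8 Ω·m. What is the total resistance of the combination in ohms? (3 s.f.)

0.444 Ω

Segment 1: A = π(3.26/2 mm)² = π(1.6300e-03 m)² = 8.347e-06 m²
R₁ = ρL/A = (1.75×10^-8)(48.3)/(8.347e-06) = 0.1013 Ω
Segment 2: A = π(1.63/2 mm)² = π(8.1500e-04 m)² = 2.087e-06 m²
R₂ = (1.75×10^-8)(40.9)/(2.087e-06) = 0.343 Ω
R = R₁ + R₂ = 0.444 Ω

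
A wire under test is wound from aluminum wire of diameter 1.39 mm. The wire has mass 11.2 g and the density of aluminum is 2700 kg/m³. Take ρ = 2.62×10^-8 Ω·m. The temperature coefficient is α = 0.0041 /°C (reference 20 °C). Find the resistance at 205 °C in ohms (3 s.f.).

0.0830 Ω

A = π(d/2)² = π(6.9500e-04 m)² = 1.5175e-06 m²
L = m/(density·A) = 0.0112/(2700×1.5175e-06) = 2.734 m
R = ρL/A = (2.62×10^-8)(2.734)/(1.5175e-06) = 0.0472 Ω
R(205 °C) = 0.0472 × (1 + 0.0041×185) = 0.0830 Ω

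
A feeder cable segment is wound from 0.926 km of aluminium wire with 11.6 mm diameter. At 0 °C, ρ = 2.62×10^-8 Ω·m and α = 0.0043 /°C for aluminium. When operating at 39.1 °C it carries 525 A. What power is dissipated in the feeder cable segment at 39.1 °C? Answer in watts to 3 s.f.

73900 W

A = π(d/2)² = π(5.8000e-03 m)² = 1.057e-04 m²
R₍0₎ = ρL/A = (2.62×10^-8)(926)/(1.057e-04) = 0.2296 Ω
R₍39.1₎ = R₍0₎(1 + αΔT) = 0.2296 × (1 + 0.0043×39.1) = 0.2682 Ω
P = I²R = (525)² × 0.2682 = 73900 W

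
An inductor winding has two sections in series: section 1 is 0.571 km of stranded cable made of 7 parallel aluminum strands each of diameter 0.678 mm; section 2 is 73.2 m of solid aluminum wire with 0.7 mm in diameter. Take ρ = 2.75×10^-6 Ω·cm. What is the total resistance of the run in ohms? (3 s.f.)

ρ = 2.75×10^-6 Ω·cm = 2.75×10^-8 Ω·m
Section 1: A_strand = π(3.3900e-04)² = 3.610e-07 m²; R₁ = ρL/(N·A_s) = (2.75×10^-8)(571)/(7×3.610e-07) = 6.213 Ω
Section 2: A = π(d/2)² = π(3.5000e-04 m)² = 3.848e-07 m²
R₂ = (2.75×10^-8)(73.2)/(3.848e-07) = 5.231 Ω
R = R₁ + R₂ = 11.4 Ω

11.4 Ω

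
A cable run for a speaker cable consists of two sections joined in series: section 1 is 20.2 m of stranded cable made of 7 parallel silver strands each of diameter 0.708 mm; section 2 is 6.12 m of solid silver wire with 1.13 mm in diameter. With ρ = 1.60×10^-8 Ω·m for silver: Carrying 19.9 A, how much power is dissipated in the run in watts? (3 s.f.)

Section 1: A_strand = π(3.5400e-04)² = 3.937e-07 m²; R₁ = ρL/(N·A_s) = (1.60×10^-8)(20.2)/(7×3.937e-07) = 0.1173 Ω
Section 2: A = π(d/2)² = π(5.6500e-04 m)² = 1.003e-06 m²
R₂ = (1.60×10^-8)(6.12)/(1.003e-06) = 0.09764 Ω
R = R₁ + R₂ = 0.2149 Ω
P = I²R = (19.9)² × 0.2149 = 85.1 W

85.1 W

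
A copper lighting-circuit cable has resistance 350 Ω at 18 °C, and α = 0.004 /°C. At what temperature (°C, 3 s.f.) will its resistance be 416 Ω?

R = R₀(1 + α(T − T₀)) ⇒ T = T₀ + (R/R₀ − 1)/α
T = 18 + (416/350 − 1)/0.004 = 18 + (0.1886)/0.004 = 65.1 °C

65.1 °C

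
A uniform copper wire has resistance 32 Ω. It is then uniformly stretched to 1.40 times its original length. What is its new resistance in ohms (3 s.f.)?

62.7 Ω

Volume constant ⇒ A' = A/k with k = 1.4. R' = ρ(kL)/(A/k) = k²R.
R' = 1.96 × 32 = 62.7 Ω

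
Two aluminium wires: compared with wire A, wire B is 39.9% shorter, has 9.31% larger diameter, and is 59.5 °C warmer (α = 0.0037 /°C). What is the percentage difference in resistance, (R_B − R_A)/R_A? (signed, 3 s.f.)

-38.6%

R ∝ ρL/d² with ρ ∝ (1+αΔT), so R_B/R_A = (1 − 39.9/100) × (1 + 9.31/100)⁻² × (1 + 0.0037×59.5)
= 0.601 × 0.8369 × 1.22 = 0.6137
(R_B − R_A)/R_A = 0.6137 − 1 = -38.6%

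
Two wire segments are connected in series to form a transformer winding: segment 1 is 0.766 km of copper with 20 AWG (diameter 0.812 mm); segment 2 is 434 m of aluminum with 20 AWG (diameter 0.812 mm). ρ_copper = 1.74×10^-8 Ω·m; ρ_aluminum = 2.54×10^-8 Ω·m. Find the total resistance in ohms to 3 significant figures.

Segment 1: A = π(0.812/2 mm)² = π(4.0600e-04 m)² = 5.178e-07 m²
R₁ = ρL/A = (1.74×10^-8)(766)/(5.178e-07) = 25.74 Ω
R₂ = (2.54×10^-8)(434)/(5.178e-07) = 21.29 Ω
R = R₁ + R₂ = 47.0 Ω

47.0 Ω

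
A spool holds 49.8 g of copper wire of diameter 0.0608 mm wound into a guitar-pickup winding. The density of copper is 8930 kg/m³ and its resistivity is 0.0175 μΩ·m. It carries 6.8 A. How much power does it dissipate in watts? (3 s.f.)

5.35×10^5 W

ρ = 0.0175 μΩ·m = 1.75×10^-8 Ω·m
A = π(d/2)² = π(3.0400e-05 m)² = 2.9033e-09 m²
L = m/(density·A) = 0.0498/(8930×2.9033e-09) = 1921 m
R = ρL/A = (1.75×10^-8)(1921)/(2.9033e-09) = 11580 Ω
P = I²R = (6.8)² × 11580 = 5.35×10^5 W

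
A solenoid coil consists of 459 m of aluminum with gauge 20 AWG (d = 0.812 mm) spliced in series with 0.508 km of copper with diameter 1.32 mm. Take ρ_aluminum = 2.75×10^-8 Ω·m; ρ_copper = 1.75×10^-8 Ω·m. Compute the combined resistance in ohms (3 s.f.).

Segment 1: A = π(0.812/2 mm)² = π(4.0600e-04 m)² = 5.178e-07 m²
R₁ = ρL/A = (2.75×10^-8)(459)/(5.178e-07) = 24.37 Ω
Segment 2: A = π(d/2)² = π(6.6000e-04 m)² = 1.368e-06 m²
R₂ = (1.75×10^-8)(508)/(1.368e-06) = 6.496 Ω
R = R₁ + R₂ = 30.9 Ω

30.9 Ω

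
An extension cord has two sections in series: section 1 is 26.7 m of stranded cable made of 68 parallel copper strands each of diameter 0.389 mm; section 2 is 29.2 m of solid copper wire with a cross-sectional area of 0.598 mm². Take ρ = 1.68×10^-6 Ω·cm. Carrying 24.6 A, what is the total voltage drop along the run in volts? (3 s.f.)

ρ = 1.68×10^-6 Ω·cm = 1.68×10^-8 Ω·m
Section 1: A_strand = π(1.9450e-04)² = 1.188e-07 m²; R₁ = ρL/(N·A_s) = (1.68×10^-8)(26.7)/(68×1.188e-07) = 0.0555 Ω
Section 2: A = 0.598 mm² = 5.980e-07 m²
R₂ = (1.68×10^-8)(29.2)/(5.980e-07) = 0.8203 Ω
R = R₁ + R₂ = 0.8758 Ω
V = IR = 24.6 × 0.8758 = 21.5 V

21.5 V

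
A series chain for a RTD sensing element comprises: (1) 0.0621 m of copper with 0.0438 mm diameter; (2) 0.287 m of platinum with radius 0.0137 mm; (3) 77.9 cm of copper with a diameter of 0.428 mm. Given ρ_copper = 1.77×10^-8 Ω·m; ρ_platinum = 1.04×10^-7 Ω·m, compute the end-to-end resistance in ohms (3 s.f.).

51.4 Ω

Seg 1: A = π(d/2)² = π(2.1900e-05 m)² = 1.507e-09 m²
R_1 = (1.77×10^-8)(0.0621)/(1.507e-09) = 0.7295 Ω
Seg 2: A = πr² = π(1.3700e-05 m)² = 5.896e-10 m²
R_2 = (1.04×10^-7)(0.287)/(5.896e-10) = 50.62 Ω
Seg 3: A = π(d/2)² = π(2.1400e-04 m)² = 1.439e-07 m²
R_3 = (1.77×10^-8)(0.779)/(1.439e-07) = 0.09584 Ω
R_total = R_1 + R_2 + R_3 = 51.4 Ω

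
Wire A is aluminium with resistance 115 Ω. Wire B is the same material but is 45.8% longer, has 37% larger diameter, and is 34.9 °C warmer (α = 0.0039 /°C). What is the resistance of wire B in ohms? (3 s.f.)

R ∝ ρL/d² with ρ ∝ (1+αΔT), so R_B/R_A = (1 + 45.8/100) × (1 + 37/100)⁻² × (1 + 0.0039×34.9)
= 1.458 × 0.5328 × 1.136 = 0.8825
R_B = 0.8825 × 115 = 101 Ω

101 Ω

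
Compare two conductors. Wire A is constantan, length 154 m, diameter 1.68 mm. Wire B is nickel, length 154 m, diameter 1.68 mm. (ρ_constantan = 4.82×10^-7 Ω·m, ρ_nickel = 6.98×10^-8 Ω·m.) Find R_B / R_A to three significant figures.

R ∝ ρL/d², so R_B/R_A = (ρ_B/ρ_A)
= (6.98×10^-8/4.82×10^-7) = 0.145

0.145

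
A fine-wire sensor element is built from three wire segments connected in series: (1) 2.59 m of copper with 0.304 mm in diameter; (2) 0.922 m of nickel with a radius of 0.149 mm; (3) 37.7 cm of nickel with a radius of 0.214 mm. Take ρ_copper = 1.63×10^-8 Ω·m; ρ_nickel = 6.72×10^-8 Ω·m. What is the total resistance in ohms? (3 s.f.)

1.65 Ω

Seg 1: A = π(d/2)² = π(1.5200e-04 m)² = 7.258e-08 m²
R_1 = (1.63×10^-8)(2.59)/(7.258e-08) = 0.5816 Ω
Seg 2: A = πr² = π(1.4900e-04 m)² = 6.975e-08 m²
R_2 = (6.72×10^-8)(0.922)/(6.975e-08) = 0.8883 Ω
Seg 3: A = πr² = π(2.1400e-04 m)² = 1.439e-07 m²
R_3 = (6.72×10^-8)(0.377)/(1.439e-07) = 0.1761 Ω
R_total = R_1 + R_2 + R_3 = 1.65 Ω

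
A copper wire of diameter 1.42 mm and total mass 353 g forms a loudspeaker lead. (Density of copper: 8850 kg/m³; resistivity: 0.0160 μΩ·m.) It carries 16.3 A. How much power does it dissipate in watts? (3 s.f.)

ρ = 0.0160 μΩ·m = 1.60×10^-8 Ω·m
A = π(d/2)² = π(7.1000e-04 m)² = 1.5837e-06 m²
L = m/(density·A) = 0.353/(8850×1.5837e-06) = 25.19 m
R = ρL/A = (1.60×10^-8)(25.19)/(1.5837e-06) = 0.2545 Ω
P = I²R = (16.3)² × 0.2545 = 67.6 W

67.6 W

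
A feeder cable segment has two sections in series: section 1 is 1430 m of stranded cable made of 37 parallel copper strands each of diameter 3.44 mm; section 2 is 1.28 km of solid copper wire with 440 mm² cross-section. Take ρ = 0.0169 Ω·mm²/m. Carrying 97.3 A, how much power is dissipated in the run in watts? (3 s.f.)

ρ = 0.0169 Ω·mm²/m = 1.69×10^-8 Ω·m
Section 1: A_strand = π(1.7200e-03)² = 9.294e-06 m²; R₁ = ρL/(N·A_s) = (1.69×10^-8)(1430)/(37×9.294e-06) = 0.07028 Ω
Section 2: A = 440 mm² = 4.400e-04 m²
R₂ = (1.69×10^-8)(1280)/(4.400e-04) = 0.04916 Ω
R = R₁ + R₂ = 0.1194 Ω
P = I²R = (97.3)² × 0.1194 = 1130 W

1130 W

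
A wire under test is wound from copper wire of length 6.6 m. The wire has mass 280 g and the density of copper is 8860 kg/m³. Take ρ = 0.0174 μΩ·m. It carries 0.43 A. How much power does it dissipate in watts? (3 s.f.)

0.00443 W

ρ = 0.0174 μΩ·m = 1.74×10^-8 Ω·m
A = m/(density·L) = 0.28/(8860×6.6) = 4.7883e-06 m²
R = ρL/A = (1.74×10^-8)(6.6)/(4.7883e-06) = 0.02398 Ω
P = I²R = (0.43)² × 0.02398 = 0.00443 W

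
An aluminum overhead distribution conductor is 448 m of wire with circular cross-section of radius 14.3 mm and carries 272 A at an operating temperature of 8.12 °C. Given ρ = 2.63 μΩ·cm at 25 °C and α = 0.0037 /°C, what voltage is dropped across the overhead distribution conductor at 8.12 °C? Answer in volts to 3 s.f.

4.68 V

ρ = 2.63 μΩ·cm = 2.63×10^-8 Ω·m
A = πr² = π(1.4300e-02 m)² = 6.424e-04 m²
R₍25₎ = ρL/A = (2.63×10^-8)(448)/(6.424e-04) = 0.01834 Ω
R₍8.12₎ = R₍25₎(1 + αΔT) = 0.01834 × (1 + 0.0037×-16.9) = 0.0172 Ω
V = IR = 272 × 0.0172 = 4.68 V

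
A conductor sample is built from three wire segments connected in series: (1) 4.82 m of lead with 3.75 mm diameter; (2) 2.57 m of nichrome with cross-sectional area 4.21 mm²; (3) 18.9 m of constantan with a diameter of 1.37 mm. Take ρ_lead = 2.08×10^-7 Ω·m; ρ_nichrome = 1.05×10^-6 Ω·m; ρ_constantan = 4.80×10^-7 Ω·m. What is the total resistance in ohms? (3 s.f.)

Seg 1: A = π(d/2)² = π(1.8750e-03 m)² = 1.104e-05 m²
R_1 = (2.08×10^-7)(4.82)/(1.104e-05) = 0.09077 Ω
Seg 2: A = 4.21 mm² = 4.210e-06 m²
R_2 = (1.05×10^-6)(2.57)/(4.210e-06) = 0.641 Ω
Seg 3: A = π(d/2)² = π(6.8500e-04 m)² = 1.474e-06 m²
R_3 = (4.80×10^-7)(18.9)/(1.474e-06) = 6.154 Ω
R_total = R_1 + R_2 + R_3 = 6.89 Ω

6.89 Ω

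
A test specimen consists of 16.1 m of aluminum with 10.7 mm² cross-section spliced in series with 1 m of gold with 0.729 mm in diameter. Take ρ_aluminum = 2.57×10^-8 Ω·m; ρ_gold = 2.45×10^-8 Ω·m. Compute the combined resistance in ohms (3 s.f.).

Segment 1: A = 10.7 mm² = 1.070e-05 m²
R₁ = ρL/A = (2.57×10^-8)(16.1)/(1.070e-05) = 0.03867 Ω
Segment 2: A = π(d/2)² = π(3.6450e-04 m)² = 4.174e-07 m²
R₂ = (2.45×10^-8)(1)/(4.174e-07) = 0.0587 Ω
R = R₁ + R₂ = 0.0974 Ω

0.0974 Ω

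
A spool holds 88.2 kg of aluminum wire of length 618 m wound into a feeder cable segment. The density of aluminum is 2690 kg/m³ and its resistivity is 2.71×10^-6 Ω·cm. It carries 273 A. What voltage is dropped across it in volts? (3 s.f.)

86.2 V

ρ = 2.71×10^-6 Ω·cm = 2.71×10^-8 Ω·m
A = m/(density·L) = 88.2/(2690×618) = 5.3055e-05 m²
R = ρL/A = (2.71×10^-8)(618)/(5.3055e-05) = 0.3157 Ω
V = IR = 273 × 0.3157 = 86.2 V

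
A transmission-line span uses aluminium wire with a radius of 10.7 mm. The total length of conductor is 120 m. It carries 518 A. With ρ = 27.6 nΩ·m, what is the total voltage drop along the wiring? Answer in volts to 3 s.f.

ρ = 27.6 nΩ·m = 2.76×10^-8 Ω·m
A = πr² = π(1.0700e-02 m)² = 3.597e-04 m²
R = ρL/A = (2.76×10^-8)(120)/(3.597e-04) = 0.009208 Ω
V = IR = 518 × 0.009208 = 4.77 V

4.77 V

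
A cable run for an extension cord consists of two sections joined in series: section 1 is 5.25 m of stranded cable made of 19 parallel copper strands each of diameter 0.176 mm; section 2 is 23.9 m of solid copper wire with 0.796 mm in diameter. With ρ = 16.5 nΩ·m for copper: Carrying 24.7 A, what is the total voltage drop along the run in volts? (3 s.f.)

24.2 V

ρ = 16.5 nΩ·m = 1.65×10^-8 Ω·m
Section 1: A_strand = π(8.8000e-05)² = 2.433e-08 m²; R₁ = ρL/(N·A_s) = (1.65×10^-8)(5.25)/(19×2.433e-08) = 0.1874 Ω
Section 2: A = π(d/2)² = π(3.9800e-04 m)² = 4.976e-07 m²
R₂ = (1.65×10^-8)(23.9)/(4.976e-07) = 0.7924 Ω
R = R₁ + R₂ = 0.9798 Ω
V = IR = 24.7 × 0.9798 = 24.2 V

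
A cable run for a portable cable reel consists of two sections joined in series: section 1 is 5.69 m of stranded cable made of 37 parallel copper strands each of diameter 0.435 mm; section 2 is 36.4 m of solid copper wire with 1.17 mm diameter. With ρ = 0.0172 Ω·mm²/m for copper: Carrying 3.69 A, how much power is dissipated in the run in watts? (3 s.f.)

8.17 W

ρ = 0.0172 Ω·mm²/m = 1.72×10^-8 Ω·m
Section 1: A_strand = π(2.1750e-04)² = 1.486e-07 m²; R₁ = ρL/(N·A_s) = (1.72×10^-8)(5.69)/(37×1.486e-07) = 0.0178 Ω
Section 2: A = π(d/2)² = π(5.8500e-04 m)² = 1.075e-06 m²
R₂ = (1.72×10^-8)(36.4)/(1.075e-06) = 0.5823 Ω
R = R₁ + R₂ = 0.6001 Ω
P = I²R = (3.69)² × 0.6001 = 8.17 W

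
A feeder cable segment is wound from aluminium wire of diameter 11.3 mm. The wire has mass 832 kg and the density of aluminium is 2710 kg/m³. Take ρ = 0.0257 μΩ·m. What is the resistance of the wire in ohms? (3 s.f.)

ρ = 0.0257 μΩ·m = 2.57×10^-8 Ω·m
A = π(d/2)² = π(5.6500e-03 m)² = 1.0029e-04 m²
L = m/(density·A) = 832/(2710×1.0029e-04) = 3061 m
R = ρL/A = (2.57×10^-8)(3061)/(1.0029e-04) = 0.785 Ω

0.785 Ω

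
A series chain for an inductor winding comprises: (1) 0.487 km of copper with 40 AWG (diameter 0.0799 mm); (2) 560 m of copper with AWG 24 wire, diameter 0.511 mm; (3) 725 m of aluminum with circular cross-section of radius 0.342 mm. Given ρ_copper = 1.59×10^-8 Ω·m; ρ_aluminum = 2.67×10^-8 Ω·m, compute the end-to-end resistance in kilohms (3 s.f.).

Seg 1: A = π(0.0799/2 mm)² = π(3.9950e-05 m)² = 5.014e-09 m²
R_1 = (1.59×10^-8)(487)/(5.014e-09) = 1544 Ω
Seg 2: A = π(0.511/2 mm)² = π(2.5550e-04 m)² = 2.051e-07 m²
R_2 = (1.59×10^-8)(560)/(2.051e-07) = 43.42 Ω
Seg 3: A = πr² = π(3.4200e-04 m)² = 3.675e-07 m²
R_3 = (2.67×10^-8)(725)/(3.675e-07) = 52.68 Ω
R_total = R_1 + R_2 + R_3 = 1.64 kΩ

1.64 kΩ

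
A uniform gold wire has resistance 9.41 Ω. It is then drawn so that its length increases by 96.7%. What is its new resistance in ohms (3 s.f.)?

k = 1 + 96.7/100 = 1.967; volume constant ⇒ A' = A/k, so R' = k²R.
R' = 3.869 × 9.41 = 36.4 Ω

36.4 Ω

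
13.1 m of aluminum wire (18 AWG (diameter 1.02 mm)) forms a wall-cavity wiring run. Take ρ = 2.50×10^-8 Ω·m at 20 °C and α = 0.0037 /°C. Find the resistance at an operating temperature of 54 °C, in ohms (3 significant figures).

A = π(1.02/2 mm)² = π(5.1000e-04 m)² = 8.171e-07 m²
R₍20°C₎ = ρL/A = (2.50×10^-8)(13.1)/(8.171e-07) = 0.4008 Ω
R = R₀(1 + αΔT) = 0.4008(1 + 0.0037×34) = 0.451 Ω

0.451 Ω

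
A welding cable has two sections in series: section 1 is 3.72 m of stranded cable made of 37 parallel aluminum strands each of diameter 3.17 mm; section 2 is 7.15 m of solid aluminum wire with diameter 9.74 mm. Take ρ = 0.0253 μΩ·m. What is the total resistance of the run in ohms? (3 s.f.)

ρ = 0.0253 μΩ·m = 2.53×10^-8 Ω·m
Section 1: A_strand = π(1.5850e-03)² = 7.892e-06 m²; R₁ = ρL/(N·A_s) = (2.53×10^-8)(3.72)/(37×7.892e-06) = 3.223×10^-4 Ω
Section 2: A = π(d/2)² = π(4.8700e-03 m)² = 7.451e-05 m²
R₂ = (2.53×10^-8)(7.15)/(7.451e-05) = 0.002428 Ω
R = R₁ + R₂ = 0.00275 Ω

0.00275 Ω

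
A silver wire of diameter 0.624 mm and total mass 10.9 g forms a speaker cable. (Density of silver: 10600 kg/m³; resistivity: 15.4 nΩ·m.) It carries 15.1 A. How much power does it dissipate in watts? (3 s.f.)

38.6 W

ρ = 15.4 nΩ·m = 1.54×10^-8 Ω·m
A = π(d/2)² = π(3.1200e-04 m)² = 3.0582e-07 m²
L = m/(density·A) = 0.0109/(10600×3.0582e-07) = 3.362 m
R = ρL/A = (1.54×10^-8)(3.362)/(3.0582e-07) = 0.1693 Ω
P = I²R = (15.1)² × 0.1693 = 38.6 W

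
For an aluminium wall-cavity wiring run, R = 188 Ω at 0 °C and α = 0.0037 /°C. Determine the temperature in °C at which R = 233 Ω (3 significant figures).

64.7 °C

R = R₀(1 + α(T − T₀)) ⇒ T = T₀ + (R/R₀ − 1)/α
T = 0 + (233/188 − 1)/0.0037 = 0 + (0.2394)/0.0037 = 64.7 °C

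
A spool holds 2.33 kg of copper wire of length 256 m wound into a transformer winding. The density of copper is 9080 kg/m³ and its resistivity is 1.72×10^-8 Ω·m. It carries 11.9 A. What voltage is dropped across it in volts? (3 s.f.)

52.3 V

A = m/(density·L) = 2.33/(9080×256) = 1.0024e-06 m²
R = ρL/A = (1.72×10^-8)(256)/(1.0024e-06) = 4.393 Ω
V = IR = 11.9 × 4.393 = 52.3 V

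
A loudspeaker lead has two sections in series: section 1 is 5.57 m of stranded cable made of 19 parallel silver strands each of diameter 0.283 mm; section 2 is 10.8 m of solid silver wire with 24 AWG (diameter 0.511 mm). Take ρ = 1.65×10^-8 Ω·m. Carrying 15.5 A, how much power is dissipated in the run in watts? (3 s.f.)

Section 1: A_strand = π(1.4150e-04)² = 6.290e-08 m²; R₁ = ρL/(N·A_s) = (1.65×10^-8)(5.57)/(19×6.290e-08) = 0.0769 Ω
Section 2: A = π(0.511/2 mm)² = π(2.5550e-04 m)² = 2.051e-07 m²
R₂ = (1.65×10^-8)(10.8)/(2.051e-07) = 0.8689 Ω
R = R₁ + R₂ = 0.9458 Ω
P = I²R = (15.5)² × 0.9458 = 227 W

227 W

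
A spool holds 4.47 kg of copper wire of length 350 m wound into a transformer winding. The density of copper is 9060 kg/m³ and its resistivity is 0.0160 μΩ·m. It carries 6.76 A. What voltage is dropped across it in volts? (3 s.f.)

26.9 V

ρ = 0.0160 μΩ·m = 1.60×10^-8 Ω·m
A = m/(density·L) = 4.47/(9060×350) = 1.4096e-06 m²
R = ρL/A = (1.60×10^-8)(350)/(1.4096e-06) = 3.973 Ω
V = IR = 6.76 × 3.973 = 26.9 V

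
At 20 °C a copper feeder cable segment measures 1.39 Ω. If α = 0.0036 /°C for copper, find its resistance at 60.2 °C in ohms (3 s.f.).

1.59 Ω

ΔT = 60.2 − 20 = 40.2 °C
R = R₀(1 + αΔT) = 1.39 × (1 + 0.0036×40.2) = 1.39 × 1.145 = 1.59 Ω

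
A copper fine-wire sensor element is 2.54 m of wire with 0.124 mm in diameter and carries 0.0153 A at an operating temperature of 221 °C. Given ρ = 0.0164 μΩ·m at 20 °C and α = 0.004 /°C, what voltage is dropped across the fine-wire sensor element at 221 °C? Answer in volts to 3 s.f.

ρ = 0.0164 μΩ·m = 1.64×10^-8 Ω·m
A = π(d/2)² = π(6.2000e-05 m)² = 1.208e-08 m²
R₍20₎ = ρL/A = (1.64×10^-8)(2.54)/(1.208e-08) = 3.449 Ω
R₍221₎ = R₍20₎(1 + αΔT) = 3.449 × (1 + 0.004×201) = 6.223 Ω
V = IR = 0.0153 × 6.223 = 0.0952 V

0.0952 V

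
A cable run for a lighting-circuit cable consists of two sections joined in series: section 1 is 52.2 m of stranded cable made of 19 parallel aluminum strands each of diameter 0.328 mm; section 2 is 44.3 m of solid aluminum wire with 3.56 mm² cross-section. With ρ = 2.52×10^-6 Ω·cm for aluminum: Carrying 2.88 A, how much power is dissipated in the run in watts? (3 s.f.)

9.40 W

ρ = 2.52×10^-6 Ω·cm = 2.52×10^-8 Ω·m
Section 1: A_strand = π(1.6400e-04)² = 8.450e-08 m²; R₁ = ρL/(N·A_s) = (2.52×10^-8)(52.2)/(19×8.450e-08) = 0.8194 Ω
Section 2: A = 3.56 mm² = 3.560e-06 m²
R₂ = (2.52×10^-8)(44.3)/(3.560e-06) = 0.3136 Ω
R = R₁ + R₂ = 1.133 Ω
P = I²R = (2.88)² × 1.133 = 9.40 W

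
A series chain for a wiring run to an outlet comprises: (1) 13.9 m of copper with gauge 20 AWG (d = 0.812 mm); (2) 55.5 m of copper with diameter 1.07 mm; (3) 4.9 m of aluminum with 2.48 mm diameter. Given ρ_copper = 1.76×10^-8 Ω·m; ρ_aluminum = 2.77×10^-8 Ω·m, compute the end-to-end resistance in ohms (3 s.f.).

1.59 Ω

Seg 1: A = π(0.812/2 mm)² = π(4.0600e-04 m)² = 5.178e-07 m²
R_1 = (1.76×10^-8)(13.9)/(5.178e-07) = 0.4724 Ω
Seg 2: A = π(d/2)² = π(5.3500e-04 m)² = 8.992e-07 m²
R_2 = (1.76×10^-8)(55.5)/(8.992e-07) = 1.086 Ω
Seg 3: A = π(d/2)² = π(1.2400e-03 m)² = 4.831e-06 m²
R_3 = (2.77×10^-8)(4.9)/(4.831e-06) = 0.0281 Ω
R_total = R_1 + R_2 + R_3 = 1.59 Ω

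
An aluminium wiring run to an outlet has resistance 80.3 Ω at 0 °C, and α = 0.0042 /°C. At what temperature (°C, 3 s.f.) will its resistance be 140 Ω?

R = R₀(1 + α(T − T₀)) ⇒ T = T₀ + (R/R₀ − 1)/α
T = 0 + (140/80.3 − 1)/0.0042 = 0 + (0.7435)/0.0042 = 177 °C

177 °C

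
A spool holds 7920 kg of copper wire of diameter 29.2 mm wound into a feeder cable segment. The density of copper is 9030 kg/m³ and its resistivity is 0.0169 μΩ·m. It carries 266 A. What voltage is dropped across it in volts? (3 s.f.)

8.79 V

ρ = 0.0169 μΩ·m = 1.69×10^-8 Ω·m
A = π(d/2)² = π(1.4600e-02 m)² = 6.6966e-04 m²
L = m/(density·A) = 7920/(9030×6.6966e-04) = 1310 m
R = ρL/A = (1.69×10^-8)(1310)/(6.6966e-04) = 0.03305 Ω
V = IR = 266 × 0.03305 = 8.79 V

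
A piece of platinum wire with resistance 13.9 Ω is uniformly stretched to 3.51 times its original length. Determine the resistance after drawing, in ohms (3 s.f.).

171 Ω

Volume constant ⇒ A' = A/k with k = 3.51. R' = ρ(kL)/(A/k) = k²R.
R' = 12.32 × 13.9 = 171 Ω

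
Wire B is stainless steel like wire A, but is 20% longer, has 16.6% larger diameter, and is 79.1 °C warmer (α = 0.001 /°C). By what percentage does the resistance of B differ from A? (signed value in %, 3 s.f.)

-4.75%

R ∝ ρL/d² with ρ ∝ (1+αΔT), so R_B/R_A = (1 + 20/100) × (1 + 16.6/100)⁻² × (1 + 0.001×79.1)
= 1.2 × 0.7355 × 1.079 = 0.9525
(R_B − R_A)/R_A = 0.9525 − 1 = -4.75%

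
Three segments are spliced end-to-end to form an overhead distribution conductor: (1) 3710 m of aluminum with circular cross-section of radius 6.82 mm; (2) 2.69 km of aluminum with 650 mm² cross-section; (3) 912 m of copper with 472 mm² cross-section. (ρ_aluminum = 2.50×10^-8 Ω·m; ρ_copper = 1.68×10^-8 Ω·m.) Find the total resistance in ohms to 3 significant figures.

0.771 Ω

Seg 1: A = πr² = π(6.8200e-03 m)² = 1.461e-04 m²
R_1 = (2.50×10^-8)(3710)/(1.461e-04) = 0.6347 Ω
Seg 2: A = 650 mm² = 6.500e-04 m²
R_2 = (2.50×10^-8)(2690)/(6.500e-04) = 0.1035 Ω
Seg 3: A = 472 mm² = 4.720e-04 m²
R_3 = (1.68×10^-8)(912)/(4.720e-04) = 0.03246 Ω
R_total = R_1 + R_2 + R_3 = 0.771 Ω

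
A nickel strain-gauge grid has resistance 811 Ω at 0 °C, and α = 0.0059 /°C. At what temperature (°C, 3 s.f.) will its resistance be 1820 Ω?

R = R₀(1 + α(T − T₀)) ⇒ T = T₀ + (R/R₀ − 1)/α
T = 0 + (1820/811 − 1)/0.0059 = 0 + (1.244)/0.0059 = 211 °C

211 °C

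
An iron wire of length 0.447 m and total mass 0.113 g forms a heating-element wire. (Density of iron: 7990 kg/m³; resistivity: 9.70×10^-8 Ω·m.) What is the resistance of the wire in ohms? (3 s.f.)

1.37 Ω

A = m/(density·L) = 1.130×10^-4/(7990×0.447) = 3.1639e-08 m²
R = ρL/A = (9.70×10^-8)(0.447)/(3.1639e-08) = 1.37 Ω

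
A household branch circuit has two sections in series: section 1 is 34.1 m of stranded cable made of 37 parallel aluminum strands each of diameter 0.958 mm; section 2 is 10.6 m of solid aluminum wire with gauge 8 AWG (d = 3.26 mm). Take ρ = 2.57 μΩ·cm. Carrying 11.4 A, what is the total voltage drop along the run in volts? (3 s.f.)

0.747 V

ρ = 2.57 μΩ·cm = 2.57×10^-8 Ω·m
Section 1: A_strand = π(4.7900e-04)² = 7.208e-07 m²; R₁ = ρL/(N·A_s) = (2.57×10^-8)(34.1)/(37×7.208e-07) = 0.03286 Ω
Section 2: A = π(3.26/2 mm)² = π(1.6300e-03 m)² = 8.347e-06 m²
R₂ = (2.57×10^-8)(10.6)/(8.347e-06) = 0.03264 Ω
R = R₁ + R₂ = 0.0655 Ω
V = IR = 11.4 × 0.0655 = 0.747 V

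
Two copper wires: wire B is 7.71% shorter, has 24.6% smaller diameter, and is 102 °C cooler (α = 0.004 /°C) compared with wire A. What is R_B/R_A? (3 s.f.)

R ∝ ρL/d² with ρ ∝ (1+αΔT), so R_B/R_A = (1 − 7.71/100) × (1 − 24.6/100)⁻² × (1 − 0.004×102)
= 0.9229 × 1.759 × 0.592 = 0.961

0.961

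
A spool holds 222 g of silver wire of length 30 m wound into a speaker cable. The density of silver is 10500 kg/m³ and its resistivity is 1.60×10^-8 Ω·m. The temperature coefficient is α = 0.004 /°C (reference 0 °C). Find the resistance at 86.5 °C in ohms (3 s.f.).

0.917 Ω

A = m/(density·L) = 0.222/(10500×30) = 7.0476e-07 m²
R = ρL/A = (1.60×10^-8)(30)/(7.0476e-07) = 0.6811 Ω
R(86.5 °C) = 0.6811 × (1 + 0.004×86.5) = 0.917 Ω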